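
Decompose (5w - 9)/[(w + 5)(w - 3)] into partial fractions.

At w=-5: P = (5·(-5) - 9)/(-5 - 3) = 17/4. At w=3: Q = (5·3 - 9)/(3 + 5) = 3/4
Result: (17/4)/(w + 5) + (3/4)/(w - 3)


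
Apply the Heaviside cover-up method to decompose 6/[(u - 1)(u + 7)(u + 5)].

Cover (u - 1), u=1: α = 6/[(1 + 7)(1 + 5)] = 1/8. Cover (u + 7), u=-7: β = 6/[(-7 - 1)(-7 + 5)] = 3/8. Cover (u + 5), u=-5: γ = 6/[(-5 - 1)(-5 + 7)] = -1/2.
Result: (1/8)/(u - 1) + (3/8)/(u + 7) - (1/2)/(u + 5)


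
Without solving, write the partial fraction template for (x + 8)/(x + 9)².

Repeated linear factor: α/(x + 9) + β/(x + 9)²


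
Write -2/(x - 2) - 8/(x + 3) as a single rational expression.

Common denominator (x - 2)(x + 3). Numerator: -2(x + 3) - 8(x - 2) = (-2x - 6) - (8x - 16) = -10x + 10
Result: (-10x + 10)/[(x - 2)(x + 3)]


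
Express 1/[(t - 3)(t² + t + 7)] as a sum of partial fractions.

Cover-up at t = 3: α = 1/(3² + 1·3 + 7) = 1/19. Then β = -α = -1/19, γ = -α·(1 + 3) = -4/19
Result: (1/19)/(t - 3) - ((1/19)t + 4/19)/(t² + t + 7)


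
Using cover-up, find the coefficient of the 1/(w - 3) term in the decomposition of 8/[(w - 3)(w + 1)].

Cover (w - 3), set w=3: 8/((w + 1) at w=3) = 8/(4) = 2


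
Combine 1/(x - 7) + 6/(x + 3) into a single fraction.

Common denominator (x - 7)(x + 3). Numerator: 1(x + 3) + 6(x - 7) = (x + 3) + (6x - 42) = 7x - 39
Result: (7x - 39)/[(x - 7)(x + 3)]


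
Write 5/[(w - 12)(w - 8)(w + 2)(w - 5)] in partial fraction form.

Using Heaviside cover-up: (5/392)/(w - 12) - (1/24)/(w - 8) - (1/196)/(w + 2) + (5/147)/(w - 5)


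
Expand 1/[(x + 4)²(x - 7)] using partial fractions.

Cover-up at x=7: C = 1/(7 + 4)² = 1/121. Cover-up at x=-4: B = 1/(-4 - 7) = -1/11. Comparing x² coeff: A = -C = -1/121
Result: (-1/121)/(x + 4) - (1/11)/(x + 4)² + (1/121)/(x - 7)


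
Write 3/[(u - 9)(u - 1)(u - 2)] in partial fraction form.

Using cover-up method: α = 3/56, β = 3/8, γ = -3/7
Result: (3/56)/(u - 9) + (3/8)/(u - 1) - (3/7)/(u - 2)


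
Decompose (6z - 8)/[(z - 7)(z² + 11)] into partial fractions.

At z=7: P = (6·7 - 8)/(7² + 11) = 17/30. Q = -P = -17/30, R = 6 - 7·P = 61/30
Result: (17/30)/(z - 7) - ((17/30)z - 61/30)/(z² + 11)


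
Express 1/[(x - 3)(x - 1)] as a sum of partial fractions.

1/(x - 3)(x - 1) = α/(x - 3) + β/(x - 1). α = 1/(3 - 1) = 1/2, β = 1/(1 - 3) = -1/2
Result: (1/2)/(x - 3) - (1/2)/(x - 1)


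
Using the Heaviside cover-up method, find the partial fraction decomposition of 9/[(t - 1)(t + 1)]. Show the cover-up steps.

Cover (t - 1): set t=1, get P = 9/(1 + 1) = 9/2. Cover (t + 1): set t=-1, get Q = 9/(-1 - 1) = -9/2.
Result: (9/2)/(t - 1) - (9/2)/(t + 1)


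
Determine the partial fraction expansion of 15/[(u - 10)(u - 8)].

15/(u - 10)(u - 8) = P/(u - 10) + Q/(u - 8). P = 15/(10 - 8) = 15/2, Q = 15/(8 - 10) = -15/2
Result: (15/2)/(u - 10) - (15/2)/(u - 8)


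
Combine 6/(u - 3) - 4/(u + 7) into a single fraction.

Common denominator (u - 3)(u + 7). Numerator: 6(u + 7) - 4(u - 3) = (6u + 42) - (4u - 12) = 2u + 54
Result: (2u + 54)/[(u - 3)(u + 7)]


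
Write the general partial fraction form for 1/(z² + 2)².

Repeated quadratic factor: (Az + B)/(z² + 2) + (Cz + D)/(z² + 2)²


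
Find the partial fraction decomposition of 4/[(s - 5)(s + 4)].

4/(s - 5)(s + 4) = P/(s - 5) + Q/(s + 4). P = 4/(5 + 4) = 4/9, Q = 4/(-4 - 5) = -4/9
Result: (4/9)/(s - 5) - (4/9)/(s + 4)


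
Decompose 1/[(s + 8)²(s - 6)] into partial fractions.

Cover-up at s=6: R = 1/(6 + 8)² = 1/196. Cover-up at s=-8: Q = 1/(-8 - 6) = -1/14. Comparing s² coeff: P = -R = -1/196
Result: (-1/196)/(s + 8) - (1/14)/(s + 8)² + (1/196)/(s - 6)


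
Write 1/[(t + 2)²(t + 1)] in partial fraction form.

Cover-up at t=-1: γ = 1/(-1 + 2)² = 1. Cover-up at t=-2: β = 1/(-2 + 1) = -1. Comparing t² coeff: α = -γ = -1
Result: -1/(t + 2) - 1/(t + 2)² + 1/(t + 1)


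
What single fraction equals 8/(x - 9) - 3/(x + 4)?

Common denominator (x - 9)(x + 4). Numerator: 8(x + 4) - 3(x - 9) = (8x + 32) - (3x - 27) = 5x + 59
Result: (5x + 59)/[(x - 9)(x + 4)]


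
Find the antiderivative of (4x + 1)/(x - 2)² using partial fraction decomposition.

Decompose: A = 4, B = 4·2 + 1 = 9, so (4x + 1)/(x - 2)² = 4/(x - 2) + 9/(x - 2)². Integrate: ∫ A/(x - 2) dx = 4 ln|(x - 2)|; ∫ B/(x - 2)² dx = -9/(x - 2). Sum: 4 ln|(x - 2)| - 9/(x - 2) + C


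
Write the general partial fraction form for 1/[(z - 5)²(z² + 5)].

Repeated linear + quadratic: α/(z - 5) + β/(z - 5)² + (γz + δ)/(z² + 5)


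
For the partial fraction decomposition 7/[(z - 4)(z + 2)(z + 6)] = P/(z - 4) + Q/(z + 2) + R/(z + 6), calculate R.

Cover-up at z = -6: R = 7/[(-6 - 4)(-6 + 2)] = 7/[(-10)(-4)] = 7/40


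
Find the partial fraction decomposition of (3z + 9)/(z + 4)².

(3z + 9) = α(z + 4) + β. At z = -4: β = 3·(-4) + 9 = -3. Coeff of z: α = 3
Result: 3/(z + 4) - 3/(z + 4)²


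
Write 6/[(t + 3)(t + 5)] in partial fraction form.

6/(t + 3)(t + 5) = P/(t + 3) + Q/(t + 5). P = 6/(-3 + 5) = 3, Q = 6/(-5 + 3) = -3
Result: 3/(t + 3) - 3/(t + 5)


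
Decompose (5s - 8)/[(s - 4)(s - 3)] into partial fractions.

At s=4: α = (5·4 - 8)/(4 - 3) = 12. At s=3: β = (5·3 - 8)/(3 - 4) = -7
Result: 12/(s - 4) - 7/(s - 3)


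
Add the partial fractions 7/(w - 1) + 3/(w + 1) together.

Common denominator (w - 1)(w + 1). Numerator: 7(w + 1) + 3(w - 1) = (7w + 7) + (3w - 3) = 10w + 4
Result: (10w + 4)/[(w - 1)(w + 1)]


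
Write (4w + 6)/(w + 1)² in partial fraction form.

(4w + 6) = P(w + 1) + Q. At w = -1: Q = 4·(-1) + 6 = 2. Coeff of w: P = 4
Result: 4/(w + 1) + 2/(w + 1)²


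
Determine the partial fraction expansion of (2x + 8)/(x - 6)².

(2x + 8) = A(x - 6) + B. At x = 6: B = 2·6 + 8 = 20. Coeff of x: A = 2
Result: 2/(x - 6) + 20/(x - 6)²


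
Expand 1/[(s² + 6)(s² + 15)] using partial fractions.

Coefficient matching gives α = γ = 0, β = 1/(15-6) = 1/9, δ = -β = -1/9
Result: (1/9)/(s² + 6) - (1/9)/(s² + 15)


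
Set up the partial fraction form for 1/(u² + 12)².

Repeated quadratic factor: (Au + B)/(u² + 12) + (Cu + D)/(u² + 12)²


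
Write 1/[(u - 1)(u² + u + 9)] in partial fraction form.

Cover-up at u = 1: α = 1/(1² + 1·1 + 9) = 1/11. Then β = -α = -1/11, γ = -α·(1 + 1) = -2/11
Result: (1/11)/(u - 1) - ((1/11)u + 2/11)/(u² + u + 9)


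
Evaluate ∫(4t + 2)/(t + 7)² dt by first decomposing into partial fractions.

Decompose: A = 4, B = 4·(-7) + 2 = -26, so (4t + 2)/(t + 7)² = 4/(t + 7) - 26/(t + 7)². Integrate: ∫ A/(t + 7) dt = 4 ln|(t + 7)|; ∫ B/(t + 7)² dt = 26/(t + 7). Sum: 4 ln|(t + 7)| + 26/(t + 7) + C


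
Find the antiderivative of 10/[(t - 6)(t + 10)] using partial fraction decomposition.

Decompose: 10/[(t - 6)(t + 10)] = (5/8)/(t - 6) - (5/8)/(t + 10). Integrate each term: (5/8) ln|(t - 6)| - (5/8) ln|(t + 10)| + C


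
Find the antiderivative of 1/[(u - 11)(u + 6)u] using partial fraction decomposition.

Cover-up: α = 1/187, β = 1/102, γ = -1/66. Decomposition: (1/187)/(u - 11) + (1/102)/(u + 6) - (1/66)/u. Integrate each term: (1/187) ln|(u - 11)| + (1/102) ln|(u + 6)| - (1/66) ln|u| + C


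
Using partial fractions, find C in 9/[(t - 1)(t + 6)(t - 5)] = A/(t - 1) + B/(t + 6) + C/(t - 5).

Cover-up at t = 5: C = 9/[(5 - 1)(5 + 6)] = 9/[(4)(11)] = 9/44


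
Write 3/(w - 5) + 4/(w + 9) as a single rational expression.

Common denominator (w - 5)(w + 9). Numerator: 3(w + 9) + 4(w - 5) = (3w + 27) + (4w - 20) = 7w + 7
Result: (7w + 7)/[(w - 5)(w + 9)]


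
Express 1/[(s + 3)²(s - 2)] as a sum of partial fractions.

Cover-up at s=2: R = 1/(2 + 3)² = 1/25. Cover-up at s=-3: Q = 1/(-3 - 2) = -1/5. Comparing s² coeff: P = -R = -1/25
Result: (-1/25)/(s + 3) - (1/5)/(s + 3)² + (1/25)/(s - 2)


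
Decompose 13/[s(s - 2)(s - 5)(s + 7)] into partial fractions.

Using Heaviside cover-up: (13/70)/s - (13/54)/(s - 2) + (13/180)/(s - 5) - (13/756)/(s + 7)


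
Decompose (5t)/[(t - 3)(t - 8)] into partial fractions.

At t=3: A = (5·3 + 0)/(3 - 8) = -3. At t=8: B = (5·8 + 0)/(8 - 3) = 8
Result: -3/(t - 3) + 8/(t - 8)


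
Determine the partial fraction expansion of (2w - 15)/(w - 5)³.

(2w - 15) = α(w - 5)² + β(w - 5) + γ. At w = 5: γ = 2·5 - 15 = -5. Coefficients: α = 0, β = 2
Result: 2/(w - 5)² - 5/(w - 5)³


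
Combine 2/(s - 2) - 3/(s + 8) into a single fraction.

Common denominator (s - 2)(s + 8). Numerator: 2(s + 8) - 3(s - 2) = (2s + 16) - (3s - 6) = -s + 22
Result: (-s + 22)/[(s - 2)(s + 8)]


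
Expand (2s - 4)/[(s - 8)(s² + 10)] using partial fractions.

At s=8: A = (2·8 - 4)/(8² + 10) = 6/37. B = -A = -6/37, C = 2 - 8·A = 26/37
Result: (6/37)/(s - 8) - ((6/37)s - 26/37)/(s² + 10)


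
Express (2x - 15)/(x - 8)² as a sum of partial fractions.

(2x - 15) = α(x - 8) + β. At x = 8: β = 2·8 - 15 = 1. Coeff of x: α = 2
Result: 2/(x - 8) + 1/(x - 8)²


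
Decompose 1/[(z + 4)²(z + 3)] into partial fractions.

Cover-up at z=-3: γ = 1/(-3 + 4)² = 1. Cover-up at z=-4: β = 1/(-4 + 3) = -1. Comparing z² coeff: α = -γ = -1
Result: -1/(z + 4) - 1/(z + 4)² + 1/(z + 3)


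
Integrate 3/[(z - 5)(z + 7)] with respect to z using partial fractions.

Decompose: 3/[(z - 5)(z + 7)] = (1/4)/(z - 5) - (1/4)/(z + 7). Integrate each term: (1/4) ln|(z - 5)| - (1/4) ln|(z + 7)| + C


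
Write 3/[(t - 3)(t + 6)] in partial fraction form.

3/(t - 3)(t + 6) = A/(t - 3) + B/(t + 6). A = 3/(3 + 6) = 1/3, B = 3/(-6 - 3) = -1/3
Result: (1/3)/(t - 3) - (1/3)/(t + 6)


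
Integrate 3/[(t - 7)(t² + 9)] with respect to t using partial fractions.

Cover-up at t=7: A = 3/(7²+9) = 3/58. Coeff matching: B = -3/58, C = -21/58. Decomposition: (3/58)/(t - 7) - ((3/58)t + 21/58)/(t² + 9). Integrate: linear → ln, quadratic → (1/2)ln + arctan: (3/58) ln|(t - 7)| - (3/116) ln(t² + 9) - (7/58) arctan(t/3) + C


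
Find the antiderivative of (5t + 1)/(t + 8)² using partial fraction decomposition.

Decompose: α = 5, β = 5·(-8) + 1 = -39, so (5t + 1)/(t + 8)² = 5/(t + 8) - 39/(t + 8)². Integrate: ∫ α/(t + 8) dt = 5 ln|(t + 8)|; ∫ β/(t + 8)² dt = 39/(t + 8). Sum: 5 ln|(t + 8)| + 39/(t + 8) + C


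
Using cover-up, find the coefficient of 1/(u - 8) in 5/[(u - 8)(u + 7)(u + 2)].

Cover (u - 8), set u=8: 5/[(8 + 7)(8 + 2)] = 1/30


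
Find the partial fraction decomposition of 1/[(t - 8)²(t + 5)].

Cover-up at t=-5: C = 1/(-5 - 8)² = 1/169. Cover-up at t=8: B = 1/(8 + 5) = 1/13. Comparing t² coeff: A = -C = -1/169
Result: (-1/169)/(t - 8) + (1/13)/(t - 8)² + (1/169)/(t + 5)


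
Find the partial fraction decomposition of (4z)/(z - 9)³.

(4z) = P(z - 9)² + Q(z - 9) + R. At z = 9: R = 4·9 + 0 = 36. Coefficients: P = 0, Q = 4
Result: 4/(z - 9)² + 36/(z - 9)³


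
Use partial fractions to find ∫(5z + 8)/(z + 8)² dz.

Decompose: α = 5, β = 5·(-8) + 8 = -32, so (5z + 8)/(z + 8)² = 5/(z + 8) - 32/(z + 8)². Integrate: ∫ α/(z + 8) dz = 5 ln|(z + 8)|; ∫ β/(z + 8)² dz = 32/(z + 8). Sum: 5 ln|(z + 8)| + 32/(z + 8) + C


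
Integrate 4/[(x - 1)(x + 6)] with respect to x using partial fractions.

Decompose: 4/[(x - 1)(x + 6)] = (4/7)/(x - 1) - (4/7)/(x + 6). Integrate each term: (4/7) ln|(x - 1)| - (4/7) ln|(x + 6)| + C


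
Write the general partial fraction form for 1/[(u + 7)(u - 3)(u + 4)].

Three distinct linear factors: P/(u + 7) + Q/(u - 3) + R/(u + 4)


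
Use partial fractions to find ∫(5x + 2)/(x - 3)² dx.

Decompose: α = 5, β = 5·3 + 2 = 17, so (5x + 2)/(x - 3)² = 5/(x - 3) + 17/(x - 3)². Integrate: ∫ α/(x - 3) dx = 5 ln|(x - 3)|; ∫ β/(x - 3)² dx = -17/(x - 3). Sum: 5 ln|(x - 3)| - 17/(x - 3) + C


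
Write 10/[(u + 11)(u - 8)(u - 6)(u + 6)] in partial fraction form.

Using Heaviside cover-up: (-2/323)/(u + 11) + (5/266)/(u - 8) - (5/204)/(u - 6) + (1/84)/(u + 6)


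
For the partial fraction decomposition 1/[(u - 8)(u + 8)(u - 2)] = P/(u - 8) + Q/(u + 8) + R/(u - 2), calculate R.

Cover-up at u = 2: R = 1/[(2 - 8)(2 + 8)] = 1/[(-6)(10)] = -1/60


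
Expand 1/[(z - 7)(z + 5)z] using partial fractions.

Using cover-up method: α = 1/84, β = 1/60, γ = -1/35
Result: (1/84)/(z - 7) + (1/60)/(z + 5) - (1/35)/z


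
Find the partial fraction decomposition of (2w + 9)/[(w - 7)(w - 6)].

At w=7: α = (2·7 + 9)/(7 - 6) = 23. At w=6: β = (2·6 + 9)/(6 - 7) = -21
Result: 23/(w - 7) - 21/(w - 6)


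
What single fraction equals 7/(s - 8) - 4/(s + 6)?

Common denominator (s - 8)(s + 6). Numerator: 7(s + 6) - 4(s - 8) = (7s + 42) - (4s - 32) = 3s + 74
Result: (3s + 74)/[(s - 8)(s + 6)]


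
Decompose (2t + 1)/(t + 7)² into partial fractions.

(2t + 1) = α(t + 7) + β. At t = -7: β = 2·(-7) + 1 = -13. Coeff of t: α = 2
Result: 2/(t + 7) - 13/(t + 7)²


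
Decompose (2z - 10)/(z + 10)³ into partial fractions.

(2z - 10) = α(z + 10)² + β(z + 10) + γ. At z = -10: γ = 2·(-10) - 10 = -30. Coefficients: α = 0, β = 2
Result: 2/(z + 10)² - 30/(z + 10)³


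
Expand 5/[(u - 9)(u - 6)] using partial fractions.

5/(u - 9)(u - 6) = P/(u - 9) + Q/(u - 6). P = 5/(9 - 6) = 5/3, Q = 5/(6 - 9) = -5/3
Result: (5/3)/(u - 9) - (5/3)/(u - 6)


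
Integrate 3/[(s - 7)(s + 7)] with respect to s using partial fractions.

Decompose: 3/[(s - 7)(s + 7)] = (3/14)/(s - 7) - (3/14)/(s + 7). Integrate each term: (3/14) ln|(s - 7)| - (3/14) ln|(s + 7)| + C


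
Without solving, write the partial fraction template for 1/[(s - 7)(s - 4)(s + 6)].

Three distinct linear factors: α/(s - 7) + β/(s - 4) + γ/(s + 6)


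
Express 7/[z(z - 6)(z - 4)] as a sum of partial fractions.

Using cover-up method: α = 7/24, β = 7/12, γ = -7/8
Result: (7/24)/z + (7/12)/(z - 6) - (7/8)/(z - 4)


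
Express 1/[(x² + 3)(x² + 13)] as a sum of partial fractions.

Coefficient matching gives P = R = 0, Q = 1/(13-3) = 1/10, S = -Q = -1/10
Result: (1/10)/(x² + 3) - (1/10)/(x² + 13)


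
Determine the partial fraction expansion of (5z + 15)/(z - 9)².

(5z + 15) = P(z - 9) + Q. At z = 9: Q = 5·9 + 15 = 60. Coeff of z: P = 5
Result: 5/(z - 9) + 60/(z - 9)²


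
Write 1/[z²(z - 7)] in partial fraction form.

Cover-up at z=7: R = 1/(7 - 0)² = 1/49. Cover-up at z=0: Q = 1/(0 - 7) = -1/7. Comparing z² coeff: P = -R = -1/49
Result: (-1/49)/z - (1/7)/z² + (1/49)/(z - 7)


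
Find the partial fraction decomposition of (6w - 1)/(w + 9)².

(6w - 1) = A(w + 9) + B. At w = -9: B = 6·(-9) - 1 = -55. Coeff of w: A = 6
Result: 6/(w + 9) - 55/(w + 9)²


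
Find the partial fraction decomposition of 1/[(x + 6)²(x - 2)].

Cover-up at x=2: C = 1/(2 + 6)² = 1/64. Cover-up at x=-6: B = 1/(-6 - 2) = -1/8. Comparing x² coeff: A = -C = -1/64
Result: (-1/64)/(x + 6) - (1/8)/(x + 6)² + (1/64)/(x - 2)


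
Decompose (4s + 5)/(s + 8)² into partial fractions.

(4s + 5) = A(s + 8) + B. At s = -8: B = 4·(-8) + 5 = -27. Coeff of s: A = 4
Result: 4/(s + 8) - 27/(s + 8)²


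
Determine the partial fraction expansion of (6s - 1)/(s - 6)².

(6s - 1) = P(s - 6) + Q. At s = 6: Q = 6·6 - 1 = 35. Coeff of s: P = 6
Result: 6/(s - 6) + 35/(s - 6)²


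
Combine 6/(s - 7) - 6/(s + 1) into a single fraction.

Common denominator (s - 7)(s + 1). Numerator: 6(s + 1) - 6(s - 7) = (6s + 6) - (6s - 42) = 48
Result: (48)/[(s - 7)(s + 1)]


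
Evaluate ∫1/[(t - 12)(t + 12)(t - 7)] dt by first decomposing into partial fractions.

Cover-up: α = 1/120, β = 1/456, γ = -1/95. Decomposition: (1/120)/(t - 12) + (1/456)/(t + 12) - (1/95)/(t - 7). Integrate each term: (1/120) ln|(t - 12)| + (1/456) ln|(t + 12)| - (1/95) ln|(t - 7)| + C


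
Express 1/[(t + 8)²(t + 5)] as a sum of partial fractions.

Cover-up at t=-5: γ = 1/(-5 + 8)² = 1/9. Cover-up at t=-8: β = 1/(-8 + 5) = -1/3. Comparing t² coeff: α = -γ = -1/9
Result: (-1/9)/(t + 8) - (1/3)/(t + 8)² + (1/9)/(t + 5)


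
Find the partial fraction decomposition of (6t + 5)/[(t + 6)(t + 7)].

At t=-6: A = (6·(-6) + 5)/(-6 + 7) = -31. At t=-7: B = (6·(-7) + 5)/(-7 + 6) = 37
Result: -31/(t + 6) + 37/(t + 7)


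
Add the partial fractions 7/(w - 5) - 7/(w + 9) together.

Common denominator (w - 5)(w + 9). Numerator: 7(w + 9) - 7(w - 5) = (7w + 63) - (7w - 35) = 98
Result: (98)/[(w - 5)(w + 9)]


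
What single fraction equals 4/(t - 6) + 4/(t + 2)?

Common denominator (t - 6)(t + 2). Numerator: 4(t + 2) + 4(t - 6) = (4t + 8) + (4t - 24) = 8t - 16
Result: (8t - 16)/[(t - 6)(t + 2)]


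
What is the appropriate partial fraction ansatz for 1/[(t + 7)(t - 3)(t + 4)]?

Three distinct linear factors: P/(t + 7) + Q/(t - 3) + R/(t + 4)


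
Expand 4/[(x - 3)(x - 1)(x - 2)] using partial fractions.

Using cover-up method: A = 2, B = 2, C = -4
Result: 2/(x - 3) + 2/(x - 1) - 4/(x - 2)


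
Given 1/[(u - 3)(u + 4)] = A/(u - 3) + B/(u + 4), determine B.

Cover-up at u = -4: B = 1/(-4 - 3) = -1/7


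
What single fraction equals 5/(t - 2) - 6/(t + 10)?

Common denominator (t - 2)(t + 10). Numerator: 5(t + 10) - 6(t - 2) = (5t + 50) - (6t - 12) = -t + 62
Result: (-t + 62)/[(t - 2)(t + 10)]


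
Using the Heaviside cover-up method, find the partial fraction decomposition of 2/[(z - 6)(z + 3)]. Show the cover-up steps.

Cover (z - 6): set z=6, get P = 2/(6 + 3) = 2/9. Cover (z + 3): set z=-3, get Q = 2/(-3 - 6) = -2/9.
Result: (2/9)/(z - 6) - (2/9)/(z + 3)


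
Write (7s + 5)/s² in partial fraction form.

(7s + 5) = Ps + Q. At s = 0: Q = 7·0 + 5 = 5. Coeff of s: P = 7
Result: 7/s + 5/s²


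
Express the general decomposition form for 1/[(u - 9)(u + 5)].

Distinct linear factors: α/(u - 9) + β/(u + 5)


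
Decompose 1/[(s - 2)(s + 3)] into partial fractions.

1/(s - 2)(s + 3) = A/(s - 2) + B/(s + 3). A = 1/(2 + 3) = 1/5, B = 1/(-3 - 2) = -1/5
Result: (1/5)/(s - 2) - (1/5)/(s + 3)


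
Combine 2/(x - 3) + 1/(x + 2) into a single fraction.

Common denominator (x - 3)(x + 2). Numerator: 2(x + 2) + 1(x - 3) = (2x + 4) + (x - 3) = 3x + 1
Result: (3x + 1)/[(x - 3)(x + 2)]


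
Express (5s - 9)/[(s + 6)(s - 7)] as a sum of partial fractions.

At s=-6: A = (5·(-6) - 9)/(-6 - 7) = 3. At s=7: B = (5·7 - 9)/(7 + 6) = 2
Result: 3/(s + 6) + 2/(s - 7)


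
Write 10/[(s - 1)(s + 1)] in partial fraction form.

10/(s - 1)(s + 1) = α/(s - 1) + β/(s + 1). α = 10/(1 + 1) = 5, β = 10/(-1 - 1) = -5
Result: 5/(s - 1) - 5/(s + 1)


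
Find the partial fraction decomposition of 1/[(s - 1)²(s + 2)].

Cover-up at s=-2: C = 1/(-2 - 1)² = 1/9. Cover-up at s=1: B = 1/(1 + 2) = 1/3. Comparing s² coeff: A = -C = -1/9
Result: (-1/9)/(s - 1) + (1/3)/(s - 1)² + (1/9)/(s + 2)


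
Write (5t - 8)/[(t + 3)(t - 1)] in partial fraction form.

At t=-3: α = (5·(-3) - 8)/(-3 - 1) = 23/4. At t=1: β = (5·1 - 8)/(1 + 3) = -3/4
Result: (23/4)/(t + 3) - (3/4)/(t - 1)


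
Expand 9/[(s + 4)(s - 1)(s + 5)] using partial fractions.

Using cover-up method: α = -9/5, β = 3/10, γ = 3/2
Result: (-9/5)/(s + 4) + (3/10)/(s - 1) + (3/2)/(s + 5)


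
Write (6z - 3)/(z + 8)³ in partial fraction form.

(6z - 3) = A(z + 8)² + B(z + 8) + C. At z = -8: C = 6·(-8) - 3 = -51. Coefficients: A = 0, B = 6
Result: 6/(z + 8)² - 51/(z + 8)³


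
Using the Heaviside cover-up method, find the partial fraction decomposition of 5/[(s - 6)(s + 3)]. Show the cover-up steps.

Cover (s - 6): set s=6, get A = 5/(6 + 3) = 5/9. Cover (s + 3): set s=-3, get B = 5/(-3 - 6) = -5/9.
Result: (5/9)/(s - 6) - (5/9)/(s + 3)


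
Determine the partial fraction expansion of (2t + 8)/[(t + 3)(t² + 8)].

At t=-3: P = (2·(-3) + 8)/((-3)² + 8) = 2/17. Q = -P = -2/17, R = 2 - (-3)·P = 40/17
Result: (2/17)/(t + 3) - ((2/17)t - 40/17)/(t² + 8)


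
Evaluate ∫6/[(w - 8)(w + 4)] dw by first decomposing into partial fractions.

Decompose: 6/[(w - 8)(w + 4)] = (1/2)/(w - 8) - (1/2)/(w + 4). Integrate each term: (1/2) ln|(w - 8)| - (1/2) ln|(w + 4)| + C


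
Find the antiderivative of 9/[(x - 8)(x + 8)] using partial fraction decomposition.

Decompose: 9/[(x - 8)(x + 8)] = (9/16)/(x - 8) - (9/16)/(x + 8). Integrate each term: (9/16) ln|(x - 8)| - (9/16) ln|(x + 8)| + C


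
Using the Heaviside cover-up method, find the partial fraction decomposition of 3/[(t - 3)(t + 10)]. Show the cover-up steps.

Cover (t - 3): set t=3, get P = 3/(3 + 10) = 3/13. Cover (t + 10): set t=-10, get Q = 3/(-10 - 3) = -3/13.
Result: (3/13)/(t - 3) - (3/13)/(t + 10)


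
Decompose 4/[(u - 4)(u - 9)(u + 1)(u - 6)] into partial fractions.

Using Heaviside cover-up: (2/25)/(u - 4) + (2/75)/(u - 9) - (2/175)/(u + 1) - (2/21)/(u - 6)


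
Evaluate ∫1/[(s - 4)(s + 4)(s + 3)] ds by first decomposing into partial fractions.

Cover-up: α = 1/56, β = 1/8, γ = -1/7. Decomposition: (1/56)/(s - 4) + (1/8)/(s + 4) - (1/7)/(s + 3). Integrate each term: (1/56) ln|(s - 4)| + (1/8) ln|(s + 4)| - (1/7) ln|(s + 3)| + C


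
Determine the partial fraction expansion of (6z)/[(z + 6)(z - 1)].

At z=-6: A = (6·(-6) + 0)/(-6 - 1) = 36/7. At z=1: B = (6·1 + 0)/(1 + 6) = 6/7
Result: (36/7)/(z + 6) + (6/7)/(z - 1)


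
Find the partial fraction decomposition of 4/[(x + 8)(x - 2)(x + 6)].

Using cover-up method: A = 1/5, B = 1/20, C = -1/4
Result: (1/5)/(x + 8) + (1/20)/(x - 2) - (1/4)/(x + 6)


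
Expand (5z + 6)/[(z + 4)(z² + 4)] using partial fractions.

At z=-4: α = (5·(-4) + 6)/((-4)² + 4) = -7/10. β = -α = 7/10, γ = 5 - (-4)·α = 11/5
Result: (-7/10)/(z + 4) + ((7/10)z + 11/5)/(z² + 4)


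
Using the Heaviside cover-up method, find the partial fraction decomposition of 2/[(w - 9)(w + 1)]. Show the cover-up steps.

Cover (w - 9): set w=9, get α = 2/(9 + 1) = 1/5. Cover (w + 1): set w=-1, get β = 2/(-1 - 9) = -1/5.
Result: (1/5)/(w - 9) - (1/5)/(w + 1)


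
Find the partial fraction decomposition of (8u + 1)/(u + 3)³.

(8u + 1) = A(u + 3)² + B(u + 3) + C. At u = -3: C = 8·(-3) + 1 = -23. Coefficients: A = 0, B = 8
Result: 8/(u + 3)² - 23/(u + 3)³


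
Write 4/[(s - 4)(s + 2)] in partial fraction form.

4/(s - 4)(s + 2) = P/(s - 4) + Q/(s + 2). P = 4/(4 + 2) = 2/3, Q = 4/(-2 - 4) = -2/3
Result: (2/3)/(s - 4) - (2/3)/(s + 2)


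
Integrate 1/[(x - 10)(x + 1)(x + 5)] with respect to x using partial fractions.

Cover-up: α = 1/165, β = -1/44, γ = 1/60. Decomposition: (1/165)/(x - 10) - (1/44)/(x + 1) + (1/60)/(x + 5). Integrate each term: (1/165) ln|(x - 10)| - (1/44) ln|(x + 1)| + (1/60) ln|(x + 5)| + C


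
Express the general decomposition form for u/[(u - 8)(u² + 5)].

Linear + irreducible quadratic: α/(u - 8) + (βu + γ)/(u² + 5)


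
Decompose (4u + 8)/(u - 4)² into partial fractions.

(4u + 8) = α(u - 4) + β. At u = 4: β = 4·4 + 8 = 24. Coeff of u: α = 4
Result: 4/(u - 4) + 24/(u - 4)²


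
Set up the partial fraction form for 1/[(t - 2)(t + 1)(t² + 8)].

Two linear + quadratic: A/(t - 2) + B/(t + 1) + (Ct + D)/(t² + 8)


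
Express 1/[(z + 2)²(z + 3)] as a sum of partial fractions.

Cover-up at z=-3: C = 1/(-3 + 2)² = 1. Cover-up at z=-2: B = 1/(-2 + 3) = 1. Comparing z² coeff: A = -C = -1
Result: -1/(z + 2) + 1/(z + 2)² + 1/(z + 3)


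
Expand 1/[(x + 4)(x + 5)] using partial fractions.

1/(x + 4)(x + 5) = α/(x + 4) + β/(x + 5). α = 1/(-4 + 5) = 1, β = 1/(-5 + 4) = -1
Result: 1/(x + 4) - 1/(x + 5)


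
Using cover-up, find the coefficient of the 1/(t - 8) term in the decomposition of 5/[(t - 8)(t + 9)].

Cover (t - 8), set t=8: 5/((t + 9) at t=8) = 5/(17) = 5/17


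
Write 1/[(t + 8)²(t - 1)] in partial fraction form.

Cover-up at t=1: C = 1/(1 + 8)² = 1/81. Cover-up at t=-8: B = 1/(-8 - 1) = -1/9. Comparing t² coeff: A = -C = -1/81
Result: (-1/81)/(t + 8) - (1/9)/(t + 8)² + (1/81)/(t - 1)


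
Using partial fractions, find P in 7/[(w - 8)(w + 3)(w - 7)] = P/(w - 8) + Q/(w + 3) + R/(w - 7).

Cover-up at w = 8: P = 7/[(8 + 3)(8 - 7)] = 7/[(11)(1)] = 7/11


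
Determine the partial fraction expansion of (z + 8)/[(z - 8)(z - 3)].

At z=8: P = (1·8 + 8)/(8 - 3) = 16/5. At z=3: Q = (1·3 + 8)/(3 - 8) = -11/5
Result: (16/5)/(z - 8) - (11/5)/(z - 3)


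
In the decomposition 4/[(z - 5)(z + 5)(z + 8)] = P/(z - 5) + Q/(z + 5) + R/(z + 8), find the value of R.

Cover-up at z = -8: R = 4/[(-8 - 5)(-8 + 5)] = 4/[(-13)(-3)] = 4/39


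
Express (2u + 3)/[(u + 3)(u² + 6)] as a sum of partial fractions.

At u=-3: A = (2·(-3) + 3)/((-3)² + 6) = -1/5. B = -A = 1/5, C = 2 - (-3)·A = 7/5
Result: (-1/5)/(u + 3) + ((1/5)u + 7/5)/(u² + 6)


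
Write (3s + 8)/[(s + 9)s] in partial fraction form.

At s=-9: α = (3·(-9) + 8)/(-9 - 0) = 19/9. At s=0: β = (3·0 + 8)/(0 + 9) = 8/9
Result: (19/9)/(s + 9) + (8/9)/s


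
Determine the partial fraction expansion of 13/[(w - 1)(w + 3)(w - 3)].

Using cover-up method: P = -13/8, Q = 13/24, R = 13/12
Result: (-13/8)/(w - 1) + (13/24)/(w + 3) + (13/12)/(w - 3)


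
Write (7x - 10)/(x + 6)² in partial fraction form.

(7x - 10) = P(x + 6) + Q. At x = -6: Q = 7·(-6) - 10 = -52. Coeff of x: P = 7
Result: 7/(x + 6) - 52/(x + 6)²


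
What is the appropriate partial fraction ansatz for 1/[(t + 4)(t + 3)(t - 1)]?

Three distinct linear factors: α/(t + 4) + β/(t + 3) + γ/(t - 1)


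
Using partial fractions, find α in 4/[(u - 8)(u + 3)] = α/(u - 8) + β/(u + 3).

Cover-up at u = 8: α = 4/(8 + 3) = 4/11


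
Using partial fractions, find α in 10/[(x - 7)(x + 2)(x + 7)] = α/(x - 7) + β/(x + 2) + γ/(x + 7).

Cover-up at x = 7: α = 10/[(7 + 2)(7 + 7)] = 10/[(9)(14)] = 10/126 = 5/63


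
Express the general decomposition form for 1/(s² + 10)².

Repeated quadratic factor: (αs + β)/(s² + 10) + (γs + δ)/(s² + 10)²


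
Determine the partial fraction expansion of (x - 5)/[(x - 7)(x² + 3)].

At x=7: A = (1·7 - 5)/(7² + 3) = 1/26. B = -A = -1/26, C = 1 - 7·A = 19/26
Result: (1/26)/(x - 7) - ((1/26)x - 19/26)/(x² + 3)


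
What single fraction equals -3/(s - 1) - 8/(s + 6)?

Common denominator (s - 1)(s + 6). Numerator: -3(s + 6) - 8(s - 1) = (-3s - 18) - (8s - 8) = -11s - 10
Result: (-11s - 10)/[(s - 1)(s + 6)]


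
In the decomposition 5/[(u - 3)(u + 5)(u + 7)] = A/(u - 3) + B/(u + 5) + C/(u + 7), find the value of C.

Cover-up at u = -7: C = 5/[(-7 - 3)(-7 + 5)] = 5/[(-10)(-2)] = 5/20 = 1/4


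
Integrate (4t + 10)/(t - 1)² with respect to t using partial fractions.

Decompose: A = 4, B = 4·1 + 10 = 14, so (4t + 10)/(t - 1)² = 4/(t - 1) + 14/(t - 1)². Integrate: ∫ A/(t - 1) dt = 4 ln|(t - 1)|; ∫ B/(t - 1)² dt = -14/(t - 1). Sum: 4 ln|(t - 1)| - 14/(t - 1) + C


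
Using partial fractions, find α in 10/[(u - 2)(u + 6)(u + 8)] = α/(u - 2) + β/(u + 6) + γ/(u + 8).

Cover-up at u = 2: α = 10/[(2 + 6)(2 + 8)] = 10/[(8)(10)] = 10/80 = 1/8


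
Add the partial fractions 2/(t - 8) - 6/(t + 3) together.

Common denominator (t - 8)(t + 3). Numerator: 2(t + 3) - 6(t - 8) = (2t + 6) - (6t - 48) = -4t + 54
Result: (-4t + 54)/[(t - 8)(t + 3)]


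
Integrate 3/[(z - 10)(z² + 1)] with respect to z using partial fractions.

Cover-up at z=10: A = 3/(10²+1) = 3/101. Coeff matching: B = -3/101, C = -30/101. Decomposition: (3/101)/(z - 10) - ((3/101)z + 30/101)/(z² + 1). Integrate: linear → ln, quadratic → (1/2)ln + arctan: (3/101) ln|(z - 10)| - (3/202) ln(z² + 1) - (30/101) arctan(z) + C


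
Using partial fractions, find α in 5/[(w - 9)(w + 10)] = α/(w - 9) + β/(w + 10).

Cover-up at w = 9: α = 5/(9 + 10) = 5/19


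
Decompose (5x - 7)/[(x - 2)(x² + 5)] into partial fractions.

At x=2: α = (5·2 - 7)/(2² + 5) = 1/3. β = -α = -1/3, γ = 5 - 2·α = 13/3
Result: (1/3)/(x - 2) - ((1/3)x - 13/3)/(x² + 5)


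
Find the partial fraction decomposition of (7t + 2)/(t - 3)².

(7t + 2) = P(t - 3) + Q. At t = 3: Q = 7·3 + 2 = 23. Coeff of t: P = 7
Result: 7/(t - 3) + 23/(t - 3)²


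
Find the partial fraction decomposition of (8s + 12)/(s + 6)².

(8s + 12) = P(s + 6) + Q. At s = -6: Q = 8·(-6) + 12 = -36. Coeff of s: P = 8
Result: 8/(s + 6) - 36/(s + 6)²


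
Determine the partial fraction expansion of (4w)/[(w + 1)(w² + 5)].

At w=-1: P = (4·(-1) + 0)/((-1)² + 5) = -2/3. Q = -P = 2/3, R = 4 - (-1)·P = 10/3
Result: (-2/3)/(w + 1) + ((2/3)w + 10/3)/(w² + 5)


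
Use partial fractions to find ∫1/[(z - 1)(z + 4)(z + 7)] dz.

Cover-up: P = 1/40, Q = -1/15, R = 1/24. Decomposition: (1/40)/(z - 1) - (1/15)/(z + 4) + (1/24)/(z + 7). Integrate each term: (1/40) ln|(z - 1)| - (1/15) ln|(z + 4)| + (1/24) ln|(z + 7)| + C


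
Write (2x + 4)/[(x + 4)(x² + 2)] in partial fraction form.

At x=-4: α = (2·(-4) + 4)/((-4)² + 2) = -2/9. β = -α = 2/9, γ = 2 - (-4)·α = 10/9
Result: (-2/9)/(x + 4) + ((2/9)x + 10/9)/(x² + 2)


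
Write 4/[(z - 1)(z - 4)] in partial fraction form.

4/(z - 1)(z - 4) = A/(z - 1) + B/(z - 4). A = 4/(1 - 4) = -4/3, B = 4/(4 - 1) = 4/3
Result: (-4/3)/(z - 1) + (4/3)/(z - 4)


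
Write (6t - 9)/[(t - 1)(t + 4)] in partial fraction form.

At t=1: A = (6·1 - 9)/(1 + 4) = -3/5. At t=-4: B = (6·(-4) - 9)/(-4 - 1) = 33/5
Result: (-3/5)/(t - 1) + (33/5)/(t + 4)


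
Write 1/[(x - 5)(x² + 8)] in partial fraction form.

Cover-up at x = 5: α = 1/(5² + 8) = 1/33. Then β = -α = -1/33, γ = -α·(0 + 5) = -5/33
Result: (1/33)/(x - 5) - ((1/33)x + 5/33)/(x² + 8)


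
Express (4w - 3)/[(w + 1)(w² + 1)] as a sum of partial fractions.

At w=-1: P = (4·(-1) - 3)/((-1)² + 1) = -7/2. Q = -P = 7/2, R = 4 - (-1)·P = 1/2
Result: (-7/2)/(w + 1) + ((7/2)w + 1/2)/(w² + 1)


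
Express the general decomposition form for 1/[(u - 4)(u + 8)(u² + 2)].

Two linear + quadratic: α/(u - 4) + β/(u + 8) + (γu + δ)/(u² + 2)


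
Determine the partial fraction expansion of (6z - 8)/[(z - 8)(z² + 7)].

At z=8: α = (6·8 - 8)/(8² + 7) = 40/71. β = -α = -40/71, γ = 6 - 8·α = 106/71
Result: (40/71)/(z - 8) - ((40/71)z - 106/71)/(z² + 7)


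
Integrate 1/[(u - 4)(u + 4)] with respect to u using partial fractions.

Decompose: 1/[(u - 4)(u + 4)] = (1/8)/(u - 4) - (1/8)/(u + 4). Integrate each term: (1/8) ln|(u - 4)| - (1/8) ln|(u + 4)| + C


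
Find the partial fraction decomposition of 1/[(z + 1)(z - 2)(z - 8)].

Using cover-up method: P = 1/27, Q = -1/18, R = 1/54
Result: (1/27)/(z + 1) - (1/18)/(z - 2) + (1/54)/(z - 8)


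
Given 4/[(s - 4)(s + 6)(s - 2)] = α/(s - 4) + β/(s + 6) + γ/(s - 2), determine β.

Cover-up at s = -6: β = 4/[(-6 - 4)(-6 - 2)] = 4/[(-10)(-8)] = 4/80 = 1/20


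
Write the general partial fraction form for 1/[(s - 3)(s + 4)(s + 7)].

Three distinct linear factors: P/(s - 3) + Q/(s + 4) + R/(s + 7)


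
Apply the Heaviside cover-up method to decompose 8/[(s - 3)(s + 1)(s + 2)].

Cover (s - 3), s=3: α = 8/[(3 + 1)(3 + 2)] = 2/5. Cover (s + 1), s=-1: β = 8/[(-1 - 3)(-1 + 2)] = -2. Cover (s + 2), s=-2: γ = 8/[(-2 - 3)(-2 + 1)] = 8/5.
Result: (2/5)/(s - 3) - 2/(s + 1) + (8/5)/(s + 2)


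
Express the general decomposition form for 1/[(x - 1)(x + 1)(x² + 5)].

Two linear + quadratic: P/(x - 1) + Q/(x + 1) + (Rx + S)/(x² + 5)


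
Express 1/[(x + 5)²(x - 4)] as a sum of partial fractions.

Cover-up at x=4: γ = 1/(4 + 5)² = 1/81. Cover-up at x=-5: β = 1/(-5 - 4) = -1/9. Comparing x² coeff: α = -γ = -1/81
Result: (-1/81)/(x + 5) - (1/9)/(x + 5)² + (1/81)/(x - 4)


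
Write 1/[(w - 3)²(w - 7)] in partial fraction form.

Cover-up at w=7: C = 1/(7 - 3)² = 1/16. Cover-up at w=3: B = 1/(3 - 7) = -1/4. Comparing w² coeff: A = -C = -1/16
Result: (-1/16)/(w - 3) - (1/4)/(w - 3)² + (1/16)/(w - 7)


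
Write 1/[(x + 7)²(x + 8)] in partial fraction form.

Cover-up at x=-8: R = 1/(-8 + 7)² = 1. Cover-up at x=-7: Q = 1/(-7 + 8) = 1. Comparing x² coeff: P = -R = -1
Result: -1/(x + 7) + 1/(x + 7)² + 1/(x + 8)


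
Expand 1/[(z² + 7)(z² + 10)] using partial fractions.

Coefficient matching gives P = R = 0, Q = 1/(10-7) = 1/3, S = -Q = -1/3
Result: (1/3)/(z² + 7) - (1/3)/(z² + 10)


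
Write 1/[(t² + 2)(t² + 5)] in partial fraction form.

Coefficient matching gives P = R = 0, Q = 1/(5-2) = 1/3, S = -Q = -1/3
Result: (1/3)/(t² + 2) - (1/3)/(t² + 5)


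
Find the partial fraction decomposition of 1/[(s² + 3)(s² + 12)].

Coefficient matching gives α = γ = 0, β = 1/(12-3) = 1/9, δ = -β = -1/9
Result: (1/9)/(s² + 3) - (1/9)/(s² + 12)


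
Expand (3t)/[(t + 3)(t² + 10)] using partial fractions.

At t=-3: P = (3·(-3) + 0)/((-3)² + 10) = -9/19. Q = -P = 9/19, R = 3 - (-3)·P = 30/19
Result: (-9/19)/(t + 3) + ((9/19)t + 30/19)/(t² + 10)


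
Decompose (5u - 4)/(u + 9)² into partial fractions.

(5u - 4) = P(u + 9) + Q. At u = -9: Q = 5·(-9) - 4 = -49. Coeff of u: P = 5
Result: 5/(u + 9) - 49/(u + 9)²


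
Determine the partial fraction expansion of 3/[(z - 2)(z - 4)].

3/(z - 2)(z - 4) = P/(z - 2) + Q/(z - 4). P = 3/(2 - 4) = -3/2, Q = 3/(4 - 2) = 3/2
Result: (-3/2)/(z - 2) + (3/2)/(z - 4)


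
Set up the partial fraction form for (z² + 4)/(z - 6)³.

Repeated linear factor (power 3): α/(z - 6) + β/(z - 6)² + γ/(z - 6)³


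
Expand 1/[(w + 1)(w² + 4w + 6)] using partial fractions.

Cover-up at w = -1: A = 1/((-1)² + 4·(-1) + 6) = 1/3. Then B = -A = -1/3, C = -A·(4 - 1) = -1
Result: (1/3)/(w + 1) - ((1/3)w + 1)/(w² + 4w + 6)


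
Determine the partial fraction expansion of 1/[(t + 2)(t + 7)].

1/(t + 2)(t + 7) = A/(t + 2) + B/(t + 7). A = 1/(-2 + 7) = 1/5, B = 1/(-7 + 2) = -1/5
Result: (1/5)/(t + 2) - (1/5)/(t + 7)


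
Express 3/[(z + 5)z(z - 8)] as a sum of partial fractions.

Using cover-up method: P = 3/65, Q = -3/40, R = 3/104
Result: (3/65)/(z + 5) - (3/40)/z + (3/104)/(z - 8)


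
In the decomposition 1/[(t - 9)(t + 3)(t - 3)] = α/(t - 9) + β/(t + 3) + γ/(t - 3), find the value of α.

Cover-up at t = 9: α = 1/[(9 + 3)(9 - 3)] = 1/[(12)(6)] = 1/72


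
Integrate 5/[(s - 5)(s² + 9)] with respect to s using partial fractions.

Cover-up at s=5: A = 5/(5²+9) = 5/34. Coeff matching: B = -5/34, C = -25/34. Decomposition: (5/34)/(s - 5) - ((5/34)s + 25/34)/(s² + 9). Integrate: linear → ln, quadratic → (1/2)ln + arctan: (5/34) ln|(s - 5)| - (5/68) ln(s² + 9) - (25/102) arctan(s/3) + C


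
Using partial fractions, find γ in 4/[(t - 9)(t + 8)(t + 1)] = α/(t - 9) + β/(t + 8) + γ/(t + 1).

Cover-up at t = -1: γ = 4/[(-1 - 9)(-1 + 8)] = 4/[(-10)(7)] = -4/70 = -2/35


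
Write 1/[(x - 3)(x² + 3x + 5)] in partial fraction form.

Cover-up at x = 3: A = 1/(3² + 3·3 + 5) = 1/23. Then B = -A = -1/23, C = -A·(3 + 3) = -6/23
Result: (1/23)/(x - 3) - ((1/23)x + 6/23)/(x² + 3x + 5)


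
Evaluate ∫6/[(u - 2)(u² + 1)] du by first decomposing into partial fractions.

Cover-up at u=2: P = 6/(2²+1) = 6/5. Coeff matching: Q = -6/5, R = -12/5. Decomposition: (6/5)/(u - 2) - ((6/5)u + 12/5)/(u² + 1). Integrate: linear → ln, quadratic → (1/2)ln + arctan: (6/5) ln|(u - 2)| - (3/5) ln(u² + 1) - (12/5) arctan(u) + C


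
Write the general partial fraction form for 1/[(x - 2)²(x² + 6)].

Repeated linear + quadratic: P/(x - 2) + Q/(x - 2)² + (Rx + S)/(x² + 6)


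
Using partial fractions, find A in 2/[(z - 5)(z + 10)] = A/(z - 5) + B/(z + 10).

Cover-up at z = 5: A = 2/(5 + 10) = 2/15


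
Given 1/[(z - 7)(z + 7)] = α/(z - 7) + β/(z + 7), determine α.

Cover-up at z = 7: α = 1/(7 + 7) = 1/14


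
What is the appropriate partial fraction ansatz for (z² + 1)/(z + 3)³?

Repeated linear factor (power 3): A/(z + 3) + B/(z + 3)² + C/(z + 3)³


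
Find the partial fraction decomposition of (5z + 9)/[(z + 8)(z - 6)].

At z=-8: A = (5·(-8) + 9)/(-8 - 6) = 31/14. At z=6: B = (5·6 + 9)/(6 + 8) = 39/14
Result: (31/14)/(z + 8) + (39/14)/(z - 6)


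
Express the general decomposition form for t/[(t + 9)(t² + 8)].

Linear + irreducible quadratic: A/(t + 9) + (Bt + C)/(t² + 8)


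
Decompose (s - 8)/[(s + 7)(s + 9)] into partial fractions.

At s=-7: P = (1·(-7) - 8)/(-7 + 9) = -15/2. At s=-9: Q = (1·(-9) - 8)/(-9 + 7) = 17/2
Result: (-15/2)/(s + 7) + (17/2)/(s + 9)


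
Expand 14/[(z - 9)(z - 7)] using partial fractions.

14/(z - 9)(z - 7) = P/(z - 9) + Q/(z - 7). P = 14/(9 - 7) = 7, Q = 14/(7 - 9) = -7
Result: 7/(z - 9) - 7/(z - 7)


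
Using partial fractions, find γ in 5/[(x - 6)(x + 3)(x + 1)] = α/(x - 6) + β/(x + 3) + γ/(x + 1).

Cover-up at x = -1: γ = 5/[(-1 - 6)(-1 + 3)] = 5/[(-7)(2)] = -5/14


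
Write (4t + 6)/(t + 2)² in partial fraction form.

(4t + 6) = α(t + 2) + β. At t = -2: β = 4·(-2) + 6 = -2. Coeff of t: α = 4
Result: 4/(t + 2) - 2/(t + 2)²


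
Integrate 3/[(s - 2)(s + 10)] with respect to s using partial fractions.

Decompose: 3/[(s - 2)(s + 10)] = (1/4)/(s - 2) - (1/4)/(s + 10). Integrate each term: (1/4) ln|(s - 2)| - (1/4) ln|(s + 10)| + C


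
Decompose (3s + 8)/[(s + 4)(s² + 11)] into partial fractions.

At s=-4: α = (3·(-4) + 8)/((-4)² + 11) = -4/27. β = -α = 4/27, γ = 3 - (-4)·α = 65/27
Result: (-4/27)/(s + 4) + ((4/27)s + 65/27)/(s² + 11)


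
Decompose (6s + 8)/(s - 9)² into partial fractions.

(6s + 8) = A(s - 9) + B. At s = 9: B = 6·9 + 8 = 62. Coeff of s: A = 6
Result: 6/(s - 9) + 62/(s - 9)²


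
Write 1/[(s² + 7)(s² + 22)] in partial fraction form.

Coefficient matching gives P = R = 0, Q = 1/(22-7) = 1/15, S = -Q = -1/15
Result: (1/15)/(s² + 7) - (1/15)/(s² + 22)


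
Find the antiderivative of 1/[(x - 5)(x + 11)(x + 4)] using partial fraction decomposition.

Cover-up: α = 1/144, β = 1/112, γ = -1/63. Decomposition: (1/144)/(x - 5) + (1/112)/(x + 11) - (1/63)/(x + 4). Integrate each term: (1/144) ln|(x - 5)| + (1/112) ln|(x + 11)| - (1/63) ln|(x + 4)| + C


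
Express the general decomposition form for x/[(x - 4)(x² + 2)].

Linear + irreducible quadratic: P/(x - 4) + (Qx + R)/(x² + 2)


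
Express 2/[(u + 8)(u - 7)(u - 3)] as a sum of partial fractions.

Using cover-up method: P = 2/165, Q = 1/30, R = -1/22
Result: (2/165)/(u + 8) + (1/30)/(u - 7) - (1/22)/(u - 3)


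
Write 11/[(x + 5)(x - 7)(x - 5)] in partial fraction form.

Using cover-up method: A = 11/120, B = 11/24, C = -11/20
Result: (11/120)/(x + 5) + (11/24)/(x - 7) - (11/20)/(x - 5)


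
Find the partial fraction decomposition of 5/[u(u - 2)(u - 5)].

Using cover-up method: α = 1/2, β = -5/6, γ = 1/3
Result: (1/2)/u - (5/6)/(u - 2) + (1/3)/(u - 5)


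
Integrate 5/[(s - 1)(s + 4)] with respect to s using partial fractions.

Decompose: 5/[(s - 1)(s + 4)] = 1/(s - 1) - 1/(s + 4). Integrate each term: ln|(s - 1)| - ln|(s + 4)| + C


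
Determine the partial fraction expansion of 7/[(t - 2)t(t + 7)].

Using cover-up method: α = 7/18, β = -1/2, γ = 1/9
Result: (7/18)/(t - 2) - (1/2)/t + (1/9)/(t + 7)


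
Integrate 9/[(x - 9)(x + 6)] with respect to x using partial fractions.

Decompose: 9/[(x - 9)(x + 6)] = (3/5)/(x - 9) - (3/5)/(x + 6). Integrate each term: (3/5) ln|(x - 9)| - (3/5) ln|(x + 6)| + C


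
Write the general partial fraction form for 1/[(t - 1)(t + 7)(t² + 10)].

Two linear + quadratic: α/(t - 1) + β/(t + 7) + (γt + δ)/(t² + 10)


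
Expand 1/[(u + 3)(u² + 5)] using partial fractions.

Cover-up at u = -3: α = 1/((-3)² + 5) = 1/14. Then β = -α = -1/14, γ = -α·(0 - 3) = 3/14
Result: (1/14)/(u + 3) - ((1/14)u - 3/14)/(u² + 5)


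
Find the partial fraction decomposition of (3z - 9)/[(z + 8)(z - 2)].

At z=-8: A = (3·(-8) - 9)/(-8 - 2) = 33/10. At z=2: B = (3·2 - 9)/(2 + 8) = -3/10
Result: (33/10)/(z + 8) - (3/10)/(z - 2)
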